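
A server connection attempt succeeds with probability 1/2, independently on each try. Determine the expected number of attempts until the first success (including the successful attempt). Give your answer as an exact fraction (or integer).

For a geometric distribution, E[trials] = 1/p = 1/(1/2) = 2.

2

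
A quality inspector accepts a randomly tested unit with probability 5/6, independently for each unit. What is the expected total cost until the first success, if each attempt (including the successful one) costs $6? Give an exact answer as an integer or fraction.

36/5 dollars

E[#attempts] = 1/p = 6/5; E[cost] = 6·6/5 = 36/5.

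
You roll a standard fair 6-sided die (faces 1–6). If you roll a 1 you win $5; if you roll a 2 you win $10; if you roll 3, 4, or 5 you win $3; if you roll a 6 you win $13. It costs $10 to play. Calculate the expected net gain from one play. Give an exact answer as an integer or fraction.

-23/6 dollars

E[payout] = (1/2)·3 + (1/6)·5 + (1/6)·10 + (1/6)·13 = 37/6
Expected profit = 37/6 − 10 = -23/6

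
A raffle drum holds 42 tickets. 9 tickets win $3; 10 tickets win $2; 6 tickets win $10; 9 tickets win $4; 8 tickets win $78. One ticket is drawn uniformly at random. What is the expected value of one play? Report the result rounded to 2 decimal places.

$18.26

E[payout] = (9/42)·3 + (10/42)·2 + (6/42)·10 + (9/42)·4 + (8/42)·78 = 767/42
≈ $18.26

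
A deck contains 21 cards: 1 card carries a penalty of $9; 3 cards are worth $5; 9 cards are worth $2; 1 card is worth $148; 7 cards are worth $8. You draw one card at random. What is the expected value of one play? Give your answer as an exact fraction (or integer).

76/7 dollars

E[payout] = (1/21)·(-9) + (3/21)·5 + (9/21)·2 + (1/21)·148 + (7/21)·8 = 76/7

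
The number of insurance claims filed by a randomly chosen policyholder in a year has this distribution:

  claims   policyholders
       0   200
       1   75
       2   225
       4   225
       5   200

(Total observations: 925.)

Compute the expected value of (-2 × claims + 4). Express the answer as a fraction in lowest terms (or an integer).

-46/37

Total = 925, so P(claims=0) = 200/925, etc.
E[-2x+4] = (8/37)·4 + (3/37)·2 + (9/37)·0 + (9/37)·(-4) + (8/37)·(-6)
     = -46/37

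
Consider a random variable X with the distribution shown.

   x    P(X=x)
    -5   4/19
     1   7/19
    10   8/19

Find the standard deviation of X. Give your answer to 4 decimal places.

E[X] = 67/19, E[X²] = 907/19
Var(X) = E[X²] − (E[X])² = 907/19 − 4489/361 = 12744/361
SD(X) = √(12744/361) ≈ 5.9415

5.9415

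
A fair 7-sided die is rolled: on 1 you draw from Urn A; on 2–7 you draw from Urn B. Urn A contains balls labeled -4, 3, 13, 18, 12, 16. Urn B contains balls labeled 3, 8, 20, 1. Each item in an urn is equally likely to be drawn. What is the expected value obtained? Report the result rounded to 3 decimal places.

E[X | Urn A] = (-4 + 3 + 13 + 18 + 12 + 16)/6 = 29/3
E[X | Urn B] = (3 + 8 + 20 + 1)/4 = 8
E[X] = (1/7)·29/3 + (6/7)·8 = 173/21 ≈ 8.238

8.238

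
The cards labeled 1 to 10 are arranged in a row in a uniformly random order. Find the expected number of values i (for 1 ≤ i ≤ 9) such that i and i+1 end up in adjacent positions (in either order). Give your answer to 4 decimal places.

For each i ∈ {1,…,9}, let Xᵢ = 1 if i and i+1 are adjacent. P(Xᵢ=1) = 2·(10−1)!/10! = 2/10.
By linearity, E[ΣXᵢ] = (9)·(2/10) = 9/5.
≈ 1.8000

1.8000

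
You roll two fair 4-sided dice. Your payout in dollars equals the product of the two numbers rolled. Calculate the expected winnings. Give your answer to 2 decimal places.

Distribution of the product of the two numbers rolled: 1 w.p. 1/16, 2 w.p. 1/8, 3 w.p. 1/8, 4 w.p. 3/16, 6 w.p. 1/8, 8 w.p. 1/8, …
E[payout] = (1/16)·1 + (1/8)·2 + (1/8)·3 + (3/16)·4 + (1/8)·6 + (1/8)·8 + (1/16)·9 + (1/8)·12 + (1/16)·16 = 25/4
≈ $6.25

$6.25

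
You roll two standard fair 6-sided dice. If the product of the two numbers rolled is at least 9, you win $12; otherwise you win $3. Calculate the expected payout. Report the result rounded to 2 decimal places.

E[payout] = (4/9)·3 + (5/9)·12 = 8
≈ $8.00

$8.00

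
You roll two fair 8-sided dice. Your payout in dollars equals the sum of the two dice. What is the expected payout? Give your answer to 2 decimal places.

$9.00

Distribution of the sum of the two dice: 2 w.p. 1/64, 3 w.p. 1/32, 4 w.p. 3/64, 5 w.p. 1/16, 6 w.p. 5/64, 7 w.p. 3/32, …
E[payout] = (1/64)·2 + (1/32)·3 + (3/64)·4 + (1/16)·5 + (5/64)·6 + (3/32)·7 + (7/64)·8 + (1/8)·9 + (7/64)·10 + (3/32)·11 + (5/64)·12 + (1/16)·13 + (3/64)·14 + (1/32)·15 + (1/64)·16 = 9
≈ $9.00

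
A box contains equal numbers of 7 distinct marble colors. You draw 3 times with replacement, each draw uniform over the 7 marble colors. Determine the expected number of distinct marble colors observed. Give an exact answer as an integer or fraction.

127/49

Let Xⱼ=1 if type j appears at least once. P(Xⱼ=1) = 1 − ((7−1)/7)^3 = 127/343.
E[#distinct] = 7·127/343 = 127/49.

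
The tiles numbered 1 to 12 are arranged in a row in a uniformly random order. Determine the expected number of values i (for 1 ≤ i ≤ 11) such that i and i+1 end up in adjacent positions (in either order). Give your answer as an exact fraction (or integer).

For each i ∈ {1,…,11}, let Xᵢ = 1 if i and i+1 are adjacent. P(Xᵢ=1) = 2·(12−1)!/12! = 2/12.
By linearity, E[ΣXᵢ] = (11)·(2/12) = 11/6.

11/6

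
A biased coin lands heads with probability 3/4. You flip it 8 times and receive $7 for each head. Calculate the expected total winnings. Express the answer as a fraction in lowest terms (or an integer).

E[#heads] = 8·3/4 = 6 (linearity over flips).
E[winnings] = 7·6 = 42.

$42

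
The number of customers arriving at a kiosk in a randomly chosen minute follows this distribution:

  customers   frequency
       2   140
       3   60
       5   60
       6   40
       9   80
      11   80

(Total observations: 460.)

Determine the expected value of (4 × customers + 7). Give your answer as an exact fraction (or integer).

Total = 460, so P(customers=2) = 140/460, etc.
E[4x+7] = (7/23)·15 + (3/23)·19 + (3/23)·27 + (2/23)·31 + (4/23)·43 + (4/23)·51
     = 681/23

681/23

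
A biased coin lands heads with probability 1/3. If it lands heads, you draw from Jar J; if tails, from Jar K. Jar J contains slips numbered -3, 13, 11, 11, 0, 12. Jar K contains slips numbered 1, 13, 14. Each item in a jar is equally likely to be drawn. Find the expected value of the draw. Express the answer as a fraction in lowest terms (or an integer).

E[X | Jar J] = (-3 + 13 + 11 + 11 + 0 + 12)/6 = 22/3
E[X | Jar K] = (1 + 13 + 14)/3 = 28/3
E[X] = (1/3)·22/3 + (2/3)·28/3 = 26/3

26/3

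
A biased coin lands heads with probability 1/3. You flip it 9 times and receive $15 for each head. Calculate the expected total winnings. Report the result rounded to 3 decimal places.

$45.000

E[#heads] = 9·1/3 = 3 (linearity over flips).
E[winnings] = 15·3 = 45.
≈ 45.000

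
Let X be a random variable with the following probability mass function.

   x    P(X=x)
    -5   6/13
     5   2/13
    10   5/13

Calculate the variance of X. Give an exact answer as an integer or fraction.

E[X] = (6/13)·(-5) + (2/13)·5 + (5/13)·10 = 30/13
E[X²] = (6/13)·25 + (2/13)·25 + (5/13)·100 = 700/13
Var(X) = 700/13 − (30/13)² = 8200/169

8200/169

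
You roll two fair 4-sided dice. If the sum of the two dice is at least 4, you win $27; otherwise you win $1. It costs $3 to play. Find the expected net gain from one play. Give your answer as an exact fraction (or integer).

153/8 dollars

E[payout] = (3/16)·1 + (13/16)·27 = 177/8
Expected profit = 177/8 − 3 = 153/8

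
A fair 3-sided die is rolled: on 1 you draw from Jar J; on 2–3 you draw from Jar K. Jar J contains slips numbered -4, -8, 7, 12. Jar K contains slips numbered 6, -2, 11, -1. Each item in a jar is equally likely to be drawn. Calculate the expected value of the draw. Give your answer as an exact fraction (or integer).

E[X | Jar J] = (-4 − 8 + 7 + 12)/4 = 7/4
E[X | Jar K] = (6 − 2 + 11 − 1)/4 = 7/2
E[X] = (1/3)·7/4 + (2/3)·7/2 = 35/12

35/12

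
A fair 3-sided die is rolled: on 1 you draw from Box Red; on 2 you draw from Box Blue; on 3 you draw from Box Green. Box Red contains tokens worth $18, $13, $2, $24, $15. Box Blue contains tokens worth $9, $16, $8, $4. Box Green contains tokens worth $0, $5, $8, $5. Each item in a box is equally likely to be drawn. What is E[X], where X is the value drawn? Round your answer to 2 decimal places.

$9.38

E[X | Box Red] = (18 + 13 + 2 + 24 + 15)/5 = 72/5
E[X | Box Blue] = (9 + 16 + 8 + 4)/4 = 37/4
E[X | Box Green] = (0 + 5 + 8 + 5)/4 = 9/2
E[X] = (1/3)·72/5 + (1/3)·37/4 + (1/3)·9/2 = 563/60 ≈ 9.38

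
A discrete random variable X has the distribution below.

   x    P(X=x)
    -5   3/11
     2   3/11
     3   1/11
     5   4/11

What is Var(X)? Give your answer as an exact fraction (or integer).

E[X] = (3/11)·(-5) + (3/11)·2 + (1/11)·3 + (4/11)·5 = 14/11
E[X²] = (3/11)·25 + (3/11)·4 + (1/11)·9 + (4/11)·25 = 196/11
Var(X) = 196/11 − (14/11)² = 1960/121

1960/121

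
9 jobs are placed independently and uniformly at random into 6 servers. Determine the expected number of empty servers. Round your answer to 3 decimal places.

1.163

Let Xⱼ=1 if server j is empty. P(Xⱼ=1) = ((6-1)/6)^9 = 1953125/10077696.
By linearity, E[#empty] = 6·1953125/10077696 = 1953125/1679616.
≈ 1.163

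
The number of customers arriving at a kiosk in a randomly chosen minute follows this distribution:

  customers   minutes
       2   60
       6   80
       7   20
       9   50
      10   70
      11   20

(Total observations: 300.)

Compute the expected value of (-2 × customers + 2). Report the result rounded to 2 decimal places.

Total = 300, so P(customers=2) = 60/300, etc.
E[-2x+2] = (1/5)·(-2) + (4/15)·(-10) + (1/15)·(-12) + (1/6)·(-16) + (7/30)·(-18) + (1/15)·(-20)
     = -181/15 ≈ -12.07

-12.07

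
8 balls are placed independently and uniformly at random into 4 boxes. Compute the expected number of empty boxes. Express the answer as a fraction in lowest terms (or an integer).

6561/16384

Let Xⱼ=1 if box j is empty. P(Xⱼ=1) = ((4-1)/4)^8 = 6561/65536.
By linearity, E[#empty] = 4·6561/65536 = 6561/16384.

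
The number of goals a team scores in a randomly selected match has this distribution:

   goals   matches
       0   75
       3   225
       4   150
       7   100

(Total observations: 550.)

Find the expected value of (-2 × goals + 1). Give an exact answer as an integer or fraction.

Total = 550, so P(goals=0) = 75/550, etc.
E[-2x+1] = (3/22)·1 + (9/22)·(-5) + (3/11)·(-7) + (2/11)·(-13)
     = -68/11

-68/11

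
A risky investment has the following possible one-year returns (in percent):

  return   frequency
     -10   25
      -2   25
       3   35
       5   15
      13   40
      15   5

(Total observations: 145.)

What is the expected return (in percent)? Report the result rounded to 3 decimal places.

Total = 145, so P(return=-10) = 25/145, etc.
E[X] = (5/29)·(-10) + (5/29)·(-2) + (7/29)·3 + (3/29)·5 + (8/29)·13 + (1/29)·15
     = 95/29 ≈ 3.276

3.276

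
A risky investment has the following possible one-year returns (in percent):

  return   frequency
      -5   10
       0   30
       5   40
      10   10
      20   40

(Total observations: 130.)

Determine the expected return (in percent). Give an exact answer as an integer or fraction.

Total = 130, so P(return=-5) = 10/130, etc.
E[X] = (1/13)·(-5) + (3/13)·0 + (4/13)·5 + (1/13)·10 + (4/13)·20
     = 105/13

105/13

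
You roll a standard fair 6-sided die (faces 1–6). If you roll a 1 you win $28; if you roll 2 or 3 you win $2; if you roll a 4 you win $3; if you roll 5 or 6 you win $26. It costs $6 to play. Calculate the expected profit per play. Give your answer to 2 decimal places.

$8.50

E[payout] = (1/3)·2 + (1/6)·3 + (1/3)·26 + (1/6)·28 = 29/2
Expected profit = 29/2 − 6 = 17/2 ≈ $8.50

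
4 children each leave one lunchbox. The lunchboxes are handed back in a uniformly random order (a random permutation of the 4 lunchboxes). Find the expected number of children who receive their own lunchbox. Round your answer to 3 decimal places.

1.000

Let Xᵢ = 1 if person i gets their own lunchbox. For each i, P(Xᵢ=1) = 1/4.
By linearity of expectation, E[X₁+…+X_4] = 4·(1/4) = 1.
≈ 1.000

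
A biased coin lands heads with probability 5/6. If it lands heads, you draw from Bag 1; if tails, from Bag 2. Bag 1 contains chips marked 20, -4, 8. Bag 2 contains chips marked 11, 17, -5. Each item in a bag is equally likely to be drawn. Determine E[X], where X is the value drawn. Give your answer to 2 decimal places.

E[X | Bag 1] = (20 − 4 + 8)/3 = 8
E[X | Bag 2] = (11 + 17 − 5)/3 = 23/3
E[X] = (5/6)·8 + (1/6)·23/3 = 143/18 ≈ 7.94

7.94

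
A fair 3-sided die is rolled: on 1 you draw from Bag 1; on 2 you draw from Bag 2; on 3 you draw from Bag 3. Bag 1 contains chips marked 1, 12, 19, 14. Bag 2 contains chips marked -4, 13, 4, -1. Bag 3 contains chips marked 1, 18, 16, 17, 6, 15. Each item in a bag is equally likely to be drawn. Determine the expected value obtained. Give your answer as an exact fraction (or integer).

E[X | Bag 1] = (1 + 12 + 19 + 14)/4 = 23/2
E[X | Bag 2] = (-4 + 13 + 4 − 1)/4 = 3
E[X | Bag 3] = (1 + 18 + 16 + 17 + 6 + 15)/6 = 73/6
E[X] = (1/3)·23/2 + (1/3)·3 + (1/3)·73/6 = 80/9

80/9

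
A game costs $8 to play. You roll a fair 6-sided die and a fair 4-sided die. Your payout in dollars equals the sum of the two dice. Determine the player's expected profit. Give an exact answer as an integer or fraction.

-$2

Distribution of the sum of the two dice: 2 w.p. 1/24, 3 w.p. 1/12, 4 w.p. 1/8, 5 w.p. 1/6, 6 w.p. 1/6, 7 w.p. 1/6, …
E[payout] = (1/24)·2 + (1/12)·3 + (1/8)·4 + (1/6)·5 + (1/6)·6 + (1/6)·7 + (1/8)·8 + (1/12)·9 + (1/24)·10 = 6
Expected profit = 6 − 8 = -2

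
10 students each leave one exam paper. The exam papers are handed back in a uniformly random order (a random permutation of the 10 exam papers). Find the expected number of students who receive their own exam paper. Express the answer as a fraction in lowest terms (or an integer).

Let Xᵢ = 1 if person i gets their own exam paper. For each i, P(Xᵢ=1) = 1/10.
By linearity of expectation, E[X₁+…+X_10] = 10·(1/10) = 1.

1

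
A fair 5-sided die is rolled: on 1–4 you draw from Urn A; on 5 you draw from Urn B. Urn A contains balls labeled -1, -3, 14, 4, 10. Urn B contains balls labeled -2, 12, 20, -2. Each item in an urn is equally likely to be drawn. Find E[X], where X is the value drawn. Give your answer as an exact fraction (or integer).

E[X | Urn A] = (-1 − 3 + 14 + 4 + 10)/5 = 24/5
E[X | Urn B] = (-2 + 12 + 20 − 2)/4 = 7
E[X] = (4/5)·24/5 + (1/5)·7 = 131/25

131/25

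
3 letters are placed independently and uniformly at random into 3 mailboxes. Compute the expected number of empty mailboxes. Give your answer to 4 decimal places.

0.8889

Let Xⱼ=1 if mailbox j is empty. P(Xⱼ=1) = ((3-1)/3)^3 = 8/27.
By linearity, E[#empty] = 3·8/27 = 8/9.
≈ 0.8889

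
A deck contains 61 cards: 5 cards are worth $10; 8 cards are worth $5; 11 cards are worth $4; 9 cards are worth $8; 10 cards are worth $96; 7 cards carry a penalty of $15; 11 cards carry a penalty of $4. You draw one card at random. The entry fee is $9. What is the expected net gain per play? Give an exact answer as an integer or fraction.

E[payout] = (5/61)·10 + (8/61)·5 + (11/61)·4 + (9/61)·8 + (10/61)·96 + (7/61)·(-15) + (11/61)·(-4) = 1017/61
Expected profit = 1017/61 − 9 = 468/61

468/61 dollars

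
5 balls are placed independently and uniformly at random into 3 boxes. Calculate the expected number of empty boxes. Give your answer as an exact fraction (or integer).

Let Xⱼ=1 if box j is empty. P(Xⱼ=1) = ((3-1)/3)^5 = 32/243.
By linearity, E[#empty] = 3·32/243 = 32/81.

32/81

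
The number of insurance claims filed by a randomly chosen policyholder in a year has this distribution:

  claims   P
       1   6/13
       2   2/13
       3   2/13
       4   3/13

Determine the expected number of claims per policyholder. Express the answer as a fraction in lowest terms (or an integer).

28/13

E[X] = (6/13)·1 + (2/13)·2 + (2/13)·3 + (3/13)·4
     = 28/13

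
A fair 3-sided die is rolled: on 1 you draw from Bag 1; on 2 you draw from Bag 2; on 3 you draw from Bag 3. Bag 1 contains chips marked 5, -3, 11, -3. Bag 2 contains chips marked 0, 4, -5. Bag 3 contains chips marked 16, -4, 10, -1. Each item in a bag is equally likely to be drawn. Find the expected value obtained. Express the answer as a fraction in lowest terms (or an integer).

E[X | Bag 1] = (5 − 3 + 11 − 3)/4 = 5/2
E[X | Bag 2] = (0 + 4 − 5)/3 = -1/3
E[X | Bag 3] = (16 − 4 + 10 − 1)/4 = 21/4
E[X] = (1/3)·5/2 + (1/3)·(-1/3) + (1/3)·21/4 = 89/36

89/36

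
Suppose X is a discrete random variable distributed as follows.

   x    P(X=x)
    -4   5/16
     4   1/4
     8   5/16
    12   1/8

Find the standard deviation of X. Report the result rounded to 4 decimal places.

E[X] = 15/4, E[X²] = 47
Var(X) = E[X²] − (E[X])² = 47 − 225/16 = 527/16
SD(X) = √(527/16) ≈ 5.7391

5.7391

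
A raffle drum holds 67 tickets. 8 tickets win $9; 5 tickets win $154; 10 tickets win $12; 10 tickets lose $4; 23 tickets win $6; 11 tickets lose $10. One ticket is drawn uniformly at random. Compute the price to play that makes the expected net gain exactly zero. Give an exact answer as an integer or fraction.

950/67 dollars

E[payout] = (8/67)·9 + (5/67)·154 + (10/67)·12 + (10/67)·(-4) + (23/67)·6 + (11/67)·(-10) = 950/67
Fair fee = E[payout] = 950/67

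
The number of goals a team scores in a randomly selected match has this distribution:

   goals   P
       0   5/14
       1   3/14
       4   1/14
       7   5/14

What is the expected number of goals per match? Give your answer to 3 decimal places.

E[X] = (5/14)·0 + (3/14)·1 + (1/14)·4 + (5/14)·7
     = 3 ≈ 3.000

3.000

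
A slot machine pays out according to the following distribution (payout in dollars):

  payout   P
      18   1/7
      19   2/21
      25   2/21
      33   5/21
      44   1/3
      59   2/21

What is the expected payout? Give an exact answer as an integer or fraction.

E[X] = (1/7)·18 + (2/21)·19 + (2/21)·25 + (5/21)·33 + (1/3)·44 + (2/21)·59
     = 733/21

733/21 dollars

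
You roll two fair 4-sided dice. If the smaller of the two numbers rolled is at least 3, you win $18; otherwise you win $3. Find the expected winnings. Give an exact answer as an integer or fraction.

E[payout] = (3/4)·3 + (1/4)·18 = 27/4

27/4 dollars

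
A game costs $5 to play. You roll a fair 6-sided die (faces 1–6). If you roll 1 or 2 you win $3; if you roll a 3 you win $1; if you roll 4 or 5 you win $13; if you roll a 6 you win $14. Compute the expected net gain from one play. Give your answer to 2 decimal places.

E[payout] = (1/6)·1 + (1/3)·3 + (1/3)·13 + (1/6)·14 = 47/6
Expected profit = 47/6 − 5 = 17/6 ≈ $2.83

$2.83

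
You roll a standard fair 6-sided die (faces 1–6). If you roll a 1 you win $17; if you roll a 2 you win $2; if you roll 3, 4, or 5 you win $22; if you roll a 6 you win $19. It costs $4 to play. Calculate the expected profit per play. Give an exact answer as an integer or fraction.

40/3 dollars

E[payout] = (1/6)·2 + (1/6)·17 + (1/6)·19 + (1/2)·22 = 52/3
Expected profit = 52/3 − 4 = 40/3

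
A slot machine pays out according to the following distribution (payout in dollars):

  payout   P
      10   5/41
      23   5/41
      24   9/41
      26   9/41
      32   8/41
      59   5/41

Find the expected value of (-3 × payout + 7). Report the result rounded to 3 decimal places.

-78.317

E[-3x+7] = (5/41)·(-23) + (5/41)·(-62) + (9/41)·(-65) + (9/41)·(-71) + (8/41)·(-89) + (5/41)·(-170)
     = -3211/41 ≈ -78.317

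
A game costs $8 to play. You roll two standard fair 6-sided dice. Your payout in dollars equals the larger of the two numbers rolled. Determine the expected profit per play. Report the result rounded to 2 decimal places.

-$3.53

Distribution of the larger of the two numbers rolled: 1 w.p. 1/36, 2 w.p. 1/12, 3 w.p. 5/36, 4 w.p. 7/36, 5 w.p. 1/4, 6 w.p. 11/36
E[payout] = (1/36)·1 + (1/12)·2 + (5/36)·3 + (7/36)·4 + (1/4)·5 + (11/36)·6 = 161/36
Expected profit = 161/36 − 8 = -127/36 ≈ -$3.53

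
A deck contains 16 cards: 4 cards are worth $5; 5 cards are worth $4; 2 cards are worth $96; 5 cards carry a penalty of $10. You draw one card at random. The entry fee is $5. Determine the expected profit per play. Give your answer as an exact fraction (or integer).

E[payout] = (4/16)·5 + (5/16)·4 + (2/16)·96 + (5/16)·(-10) = 91/8
Expected profit = 91/8 − 5 = 51/8

51/8 dollars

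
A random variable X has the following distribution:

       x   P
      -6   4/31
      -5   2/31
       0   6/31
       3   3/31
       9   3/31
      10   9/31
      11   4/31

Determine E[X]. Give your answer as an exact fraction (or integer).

136/31

E[X] = (4/31)·(-6) + (2/31)·(-5) + (6/31)·0 + (3/31)·3 + (3/31)·9 + (9/31)·10 + (4/31)·11
     = 136/31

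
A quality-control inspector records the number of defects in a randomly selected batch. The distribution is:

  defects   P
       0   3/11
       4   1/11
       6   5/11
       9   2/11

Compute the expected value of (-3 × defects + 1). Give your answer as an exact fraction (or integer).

E[-3x+1] = (3/11)·1 + (1/11)·(-11) + (5/11)·(-17) + (2/11)·(-26)
     = -145/11

-145/11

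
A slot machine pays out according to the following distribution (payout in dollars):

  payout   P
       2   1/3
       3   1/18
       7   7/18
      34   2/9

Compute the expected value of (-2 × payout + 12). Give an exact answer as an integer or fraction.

-92/9

E[-2x+12] = (1/3)·8 + (1/18)·6 + (7/18)·(-2) + (2/9)·(-56)
     = -92/9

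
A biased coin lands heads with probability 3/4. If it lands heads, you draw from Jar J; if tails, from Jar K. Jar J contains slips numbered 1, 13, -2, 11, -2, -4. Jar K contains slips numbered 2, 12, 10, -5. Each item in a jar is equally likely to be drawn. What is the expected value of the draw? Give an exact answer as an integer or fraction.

53/16

E[X | Jar J] = (1 + 13 − 2 + 11 − 2 − 4)/6 = 17/6
E[X | Jar K] = (2 + 12 + 10 − 5)/4 = 19/4
E[X] = (3/4)·17/6 + (1/4)·19/4 = 53/16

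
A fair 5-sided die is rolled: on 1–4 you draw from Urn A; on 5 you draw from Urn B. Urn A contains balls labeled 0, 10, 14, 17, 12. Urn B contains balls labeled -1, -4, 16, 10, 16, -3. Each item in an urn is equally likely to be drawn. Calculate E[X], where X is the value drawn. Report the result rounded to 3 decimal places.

E[X | Urn A] = (0 + 10 + 14 + 17 + 12)/5 = 53/5
E[X | Urn B] = (-1 − 4 + 16 + 10 + 16 − 3)/6 = 17/3
E[X] = (4/5)·53/5 + (1/5)·17/3 = 721/75 ≈ 9.613

9.613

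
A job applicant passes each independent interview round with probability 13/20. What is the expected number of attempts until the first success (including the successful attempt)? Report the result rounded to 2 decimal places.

For a geometric distribution, E[trials] = 1/p = 1/(13/20) = 20/13.
≈ 1.54

1.54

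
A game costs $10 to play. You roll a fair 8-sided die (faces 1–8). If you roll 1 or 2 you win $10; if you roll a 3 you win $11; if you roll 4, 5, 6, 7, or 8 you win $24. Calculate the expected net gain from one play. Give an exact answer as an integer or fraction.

71/8 dollars

E[payout] = (1/4)·10 + (1/8)·11 + (5/8)·24 = 151/8
Expected profit = 151/8 − 10 = 71/8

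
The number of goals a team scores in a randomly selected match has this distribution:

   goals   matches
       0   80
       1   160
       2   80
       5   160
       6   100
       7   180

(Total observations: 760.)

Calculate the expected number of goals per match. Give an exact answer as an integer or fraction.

149/38

Total = 760, so P(goals=0) = 80/760, etc.
E[X] = (2/19)·0 + (4/19)·1 + (2/19)·2 + (4/19)·5 + (5/38)·6 + (9/38)·7
     = 149/38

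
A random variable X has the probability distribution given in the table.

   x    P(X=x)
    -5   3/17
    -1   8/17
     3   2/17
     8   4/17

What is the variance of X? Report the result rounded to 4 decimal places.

E[X] = (3/17)·(-5) + (8/17)·(-1) + (2/17)·3 + (4/17)·8 = 15/17
E[X²] = (3/17)·25 + (8/17)·1 + (2/17)·9 + (4/17)·64 = 21
Var(X) = 21 − (15/17)² = 5844/289 ≈ 20.2215

20.2215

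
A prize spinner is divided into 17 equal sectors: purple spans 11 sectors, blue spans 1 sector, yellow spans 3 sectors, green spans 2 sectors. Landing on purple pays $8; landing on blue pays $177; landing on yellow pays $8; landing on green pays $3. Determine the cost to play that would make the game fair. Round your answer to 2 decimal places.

E[payout] = (11/17)·8 + (1/17)·177 + (3/17)·8 + (2/17)·3 = 295/17
Fair fee = E[payout] = 295/17 ≈ $17.35

$17.35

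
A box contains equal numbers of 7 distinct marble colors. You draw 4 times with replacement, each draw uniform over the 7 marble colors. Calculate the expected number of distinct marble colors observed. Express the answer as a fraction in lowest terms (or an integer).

1105/343

Let Xⱼ=1 if type j appears at least once. P(Xⱼ=1) = 1 − ((7−1)/7)^4 = 1105/2401.
E[#distinct] = 7·1105/2401 = 1105/343.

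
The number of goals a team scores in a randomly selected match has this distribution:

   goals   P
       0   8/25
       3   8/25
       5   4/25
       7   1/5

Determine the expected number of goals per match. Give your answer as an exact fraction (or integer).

79/25

E[X] = (8/25)·0 + (8/25)·3 + (4/25)·5 + (1/5)·7
     = 79/25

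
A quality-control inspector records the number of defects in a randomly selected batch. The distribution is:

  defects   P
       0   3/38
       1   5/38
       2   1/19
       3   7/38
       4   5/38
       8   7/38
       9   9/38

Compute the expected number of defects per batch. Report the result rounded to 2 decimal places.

E[X] = (3/38)·0 + (5/38)·1 + (1/19)·2 + (7/38)·3 + (5/38)·4 + (7/38)·8 + (9/38)·9
     = 187/38 ≈ 4.92

4.92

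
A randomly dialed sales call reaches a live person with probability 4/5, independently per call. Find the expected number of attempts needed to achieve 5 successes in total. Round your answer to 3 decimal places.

6.250

By linearity (sum of 5 independent geometric waits), E[trials] = 5/p = 5/(4/5) = 25/4.
≈ 6.250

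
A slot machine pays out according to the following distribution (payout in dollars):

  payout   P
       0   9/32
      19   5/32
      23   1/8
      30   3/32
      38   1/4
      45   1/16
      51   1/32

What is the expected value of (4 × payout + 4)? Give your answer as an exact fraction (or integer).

377/4

E[4x+4] = (9/32)·4 + (5/32)·80 + (1/8)·96 + (3/32)·124 + (1/4)·156 + (1/16)·184 + (1/32)·208
     = 377/4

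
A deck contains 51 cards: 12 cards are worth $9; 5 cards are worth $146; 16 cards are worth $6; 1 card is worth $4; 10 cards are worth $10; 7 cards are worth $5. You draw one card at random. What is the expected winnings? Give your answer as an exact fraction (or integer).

1073/51 dollars

E[payout] = (12/51)·9 + (5/51)·146 + (16/51)·6 + (1/51)·4 + (10/51)·10 + (7/51)·5 = 1073/51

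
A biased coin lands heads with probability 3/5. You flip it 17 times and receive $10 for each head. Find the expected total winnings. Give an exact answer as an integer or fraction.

$102

E[#heads] = 17·3/5 = 51/5 (linearity over flips).
E[winnings] = 10·51/5 = 102.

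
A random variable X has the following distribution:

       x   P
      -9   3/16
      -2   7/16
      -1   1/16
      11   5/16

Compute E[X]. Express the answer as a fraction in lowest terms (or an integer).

13/16

E[X] = (3/16)·(-9) + (7/16)·(-2) + (1/16)·(-1) + (5/16)·11
     = 13/16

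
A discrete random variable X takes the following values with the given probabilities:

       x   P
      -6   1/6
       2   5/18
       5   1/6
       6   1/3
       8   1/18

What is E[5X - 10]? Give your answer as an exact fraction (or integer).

E[5x-10] = (1/6)·(-40) + (5/18)·0 + (1/6)·15 + (1/3)·20 + (1/18)·30
     = 25/6

25/6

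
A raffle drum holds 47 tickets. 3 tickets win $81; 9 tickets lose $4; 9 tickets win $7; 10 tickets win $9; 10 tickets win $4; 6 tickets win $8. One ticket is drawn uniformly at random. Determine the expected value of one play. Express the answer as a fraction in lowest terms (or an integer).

448/47 dollars

E[payout] = (3/47)·81 + (9/47)·(-4) + (9/47)·7 + (10/47)·9 + (10/47)·4 + (6/47)·8 = 448/47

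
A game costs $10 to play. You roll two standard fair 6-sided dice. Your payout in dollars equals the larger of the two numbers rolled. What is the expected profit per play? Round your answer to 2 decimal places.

-$5.53

Distribution of the larger of the two numbers rolled: 1 w.p. 1/36, 2 w.p. 1/12, 3 w.p. 5/36, 4 w.p. 7/36, 5 w.p. 1/4, 6 w.p. 11/36
E[payout] = (1/36)·1 + (1/12)·2 + (5/36)·3 + (7/36)·4 + (1/4)·5 + (11/36)·6 = 161/36
Expected profit = 161/36 − 10 = -199/36 ≈ -$5.53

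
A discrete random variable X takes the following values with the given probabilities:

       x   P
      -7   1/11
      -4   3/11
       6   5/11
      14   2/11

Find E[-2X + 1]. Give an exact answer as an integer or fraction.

-67/11

E[-2x+1] = (1/11)·15 + (3/11)·9 + (5/11)·(-11) + (2/11)·(-27)
     = -67/11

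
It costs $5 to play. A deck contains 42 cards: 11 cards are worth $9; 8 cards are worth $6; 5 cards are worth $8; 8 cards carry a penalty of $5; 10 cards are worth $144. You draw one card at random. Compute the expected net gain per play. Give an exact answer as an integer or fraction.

E[payout] = (11/42)·9 + (8/42)·6 + (5/42)·8 + (8/42)·(-5) + (10/42)·144 = 529/14
Expected profit = 529/14 − 5 = 459/14

459/14 dollars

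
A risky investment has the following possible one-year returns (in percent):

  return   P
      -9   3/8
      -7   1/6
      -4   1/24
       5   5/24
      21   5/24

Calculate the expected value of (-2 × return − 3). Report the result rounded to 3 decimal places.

E[-2x-3] = (3/8)·15 + (1/6)·11 + (1/24)·5 + (5/24)·(-13) + (5/24)·(-45)
     = -53/12 ≈ -4.417

-4.417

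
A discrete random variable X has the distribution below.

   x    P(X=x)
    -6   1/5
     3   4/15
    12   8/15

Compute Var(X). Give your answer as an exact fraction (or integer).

E[X] = (1/5)·(-6) + (4/15)·3 + (8/15)·12 = 6
E[X²] = (1/5)·36 + (4/15)·9 + (8/15)·144 = 432/5
Var(X) = 432/5 − (6)² = 252/5

252/5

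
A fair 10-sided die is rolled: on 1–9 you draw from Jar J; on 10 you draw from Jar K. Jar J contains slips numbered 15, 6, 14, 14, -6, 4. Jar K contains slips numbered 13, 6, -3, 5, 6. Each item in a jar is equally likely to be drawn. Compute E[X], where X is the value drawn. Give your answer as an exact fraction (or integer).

759/100

E[X | Jar J] = (15 + 6 + 14 + 14 − 6 + 4)/6 = 47/6
E[X | Jar K] = (13 + 6 − 3 + 5 + 6)/5 = 27/5
E[X] = (9/10)·47/6 + (1/10)·27/5 = 759/100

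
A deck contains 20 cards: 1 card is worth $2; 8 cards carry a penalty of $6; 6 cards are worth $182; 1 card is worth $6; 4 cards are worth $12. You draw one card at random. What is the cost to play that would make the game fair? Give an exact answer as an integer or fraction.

$55

E[payout] = (1/20)·2 + (8/20)·(-6) + (6/20)·182 + (1/20)·6 + (4/20)·12 = 55
Fair fee = E[payout] = 55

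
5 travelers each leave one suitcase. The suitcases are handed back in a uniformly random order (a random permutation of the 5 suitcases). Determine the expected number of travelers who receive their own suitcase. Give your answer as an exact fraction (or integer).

1

Let Xᵢ = 1 if person i gets their own suitcase. For each i, P(Xᵢ=1) = 1/5.
By linearity of expectation, E[X₁+…+X_5] = 5·(1/5) = 1.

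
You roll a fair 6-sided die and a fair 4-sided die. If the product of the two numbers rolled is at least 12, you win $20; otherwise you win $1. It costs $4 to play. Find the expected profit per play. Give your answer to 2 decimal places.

E[payout] = (2/3)·1 + (1/3)·20 = 22/3
Expected profit = 22/3 − 4 = 10/3 ≈ $3.33

$3.33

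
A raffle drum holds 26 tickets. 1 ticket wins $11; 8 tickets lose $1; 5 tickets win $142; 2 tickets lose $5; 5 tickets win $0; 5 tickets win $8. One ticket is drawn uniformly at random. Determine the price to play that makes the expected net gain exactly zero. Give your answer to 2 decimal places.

$28.58

E[payout] = (1/26)·11 + (8/26)·(-1) + (5/26)·142 + (2/26)·(-5) + (5/26)·0 + (5/26)·8 = 743/26
Fair fee = E[payout] = 743/26 ≈ $28.58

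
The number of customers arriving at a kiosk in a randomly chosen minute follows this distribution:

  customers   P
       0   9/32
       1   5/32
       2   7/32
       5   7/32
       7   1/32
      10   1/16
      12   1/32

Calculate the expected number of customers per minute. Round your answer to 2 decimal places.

2.91

E[X] = (9/32)·0 + (5/32)·1 + (7/32)·2 + (7/32)·5 + (1/32)·7 + (1/16)·10 + (1/32)·12
     = 93/32 ≈ 2.91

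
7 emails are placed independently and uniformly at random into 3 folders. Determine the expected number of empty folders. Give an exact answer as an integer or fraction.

128/729

Let Xⱼ=1 if folder j is empty. P(Xⱼ=1) = ((3-1)/3)^7 = 128/2187.
By linearity, E[#empty] = 3·128/2187 = 128/729.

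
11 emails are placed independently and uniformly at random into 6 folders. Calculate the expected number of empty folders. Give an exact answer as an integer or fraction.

48828125/60466176

Let Xⱼ=1 if folder j is empty. P(Xⱼ=1) = ((6-1)/6)^11 = 48828125/362797056.
By linearity, E[#empty] = 6·48828125/362797056 = 48828125/60466176.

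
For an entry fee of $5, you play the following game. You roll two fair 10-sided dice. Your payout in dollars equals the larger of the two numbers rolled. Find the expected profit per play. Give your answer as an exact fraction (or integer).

Distribution of the larger of the two numbers rolled: 1 w.p. 1/100, 2 w.p. 3/100, 3 w.p. 1/20, 4 w.p. 7/100, 5 w.p. 9/100, 6 w.p. 11/100, …
E[payout] = (1/100)·1 + (3/100)·2 + (1/20)·3 + (7/100)·4 + (9/100)·5 + (11/100)·6 + (13/100)·7 + (3/20)·8 + (17/100)·9 + (19/100)·10 = 143/20
Expected profit = 143/20 − 5 = 43/20

43/20 dollars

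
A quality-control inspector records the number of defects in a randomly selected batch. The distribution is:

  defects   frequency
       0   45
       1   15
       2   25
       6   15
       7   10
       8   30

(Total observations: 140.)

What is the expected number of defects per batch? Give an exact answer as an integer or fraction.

Total = 140, so P(defects=0) = 45/140, etc.
E[X] = (9/28)·0 + (3/28)·1 + (5/28)·2 + (3/28)·6 + (1/14)·7 + (3/14)·8
     = 93/28

93/28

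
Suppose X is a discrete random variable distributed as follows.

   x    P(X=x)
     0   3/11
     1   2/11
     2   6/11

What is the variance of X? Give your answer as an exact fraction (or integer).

E[X] = (3/11)·0 + (2/11)·1 + (6/11)·2 = 14/11
E[X²] = (3/11)·0 + (2/11)·1 + (6/11)·4 = 26/11
Var(X) = 26/11 − (14/11)² = 90/121

90/121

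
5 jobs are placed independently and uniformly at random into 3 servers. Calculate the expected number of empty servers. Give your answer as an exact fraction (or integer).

Let Xⱼ=1 if server j is empty. P(Xⱼ=1) = ((3-1)/3)^5 = 32/243.
By linearity, E[#empty] = 3·32/243 = 32/81.

32/81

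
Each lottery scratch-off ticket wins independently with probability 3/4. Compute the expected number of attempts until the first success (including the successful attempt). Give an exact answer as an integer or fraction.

4/3

For a geometric distribution, E[trials] = 1/p = 1/(3/4) = 4/3.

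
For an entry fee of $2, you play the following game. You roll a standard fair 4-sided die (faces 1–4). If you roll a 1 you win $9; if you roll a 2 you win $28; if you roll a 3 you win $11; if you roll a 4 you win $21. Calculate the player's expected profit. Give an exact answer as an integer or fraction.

61/4 dollars

E[payout] = (1/4)·9 + (1/4)·11 + (1/4)·21 + (1/4)·28 = 69/4
Expected profit = 69/4 − 2 = 61/4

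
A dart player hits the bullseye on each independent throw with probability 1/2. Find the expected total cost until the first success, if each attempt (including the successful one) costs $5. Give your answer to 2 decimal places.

E[#attempts] = 1/p = 2; E[cost] = 5·2 = 10.
≈ 10.00

$10.00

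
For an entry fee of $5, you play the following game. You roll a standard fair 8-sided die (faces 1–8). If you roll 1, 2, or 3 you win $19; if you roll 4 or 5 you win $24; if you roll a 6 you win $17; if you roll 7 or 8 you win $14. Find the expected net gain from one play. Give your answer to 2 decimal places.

$13.75

E[payout] = (1/4)·14 + (1/8)·17 + (3/8)·19 + (1/4)·24 = 75/4
Expected profit = 75/4 − 5 = 55/4 ≈ $13.75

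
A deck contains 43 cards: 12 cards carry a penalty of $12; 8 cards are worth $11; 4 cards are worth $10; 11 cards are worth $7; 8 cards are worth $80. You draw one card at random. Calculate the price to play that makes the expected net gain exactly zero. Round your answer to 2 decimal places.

$16.30

E[payout] = (12/43)·(-12) + (8/43)·11 + (4/43)·10 + (11/43)·7 + (8/43)·80 = 701/43
Fair fee = E[payout] = 701/43 ≈ $16.30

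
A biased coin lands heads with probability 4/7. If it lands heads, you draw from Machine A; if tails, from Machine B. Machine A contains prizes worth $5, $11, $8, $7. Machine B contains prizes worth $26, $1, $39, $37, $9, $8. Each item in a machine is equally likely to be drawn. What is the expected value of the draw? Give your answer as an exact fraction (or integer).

$13

E[X | Machine A] = (5 + 11 + 8 + 7)/4 = 31/4
E[X | Machine B] = (26 + 1 + 39 + 37 + 9 + 8)/6 = 20
E[X] = (4/7)·31/4 + (3/7)·20 = 13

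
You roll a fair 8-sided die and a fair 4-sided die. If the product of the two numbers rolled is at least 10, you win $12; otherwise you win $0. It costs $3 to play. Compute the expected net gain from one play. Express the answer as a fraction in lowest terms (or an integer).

21/8 dollars

E[payout] = (17/32)·0 + (15/32)·12 = 45/8
Expected profit = 45/8 − 3 = 21/8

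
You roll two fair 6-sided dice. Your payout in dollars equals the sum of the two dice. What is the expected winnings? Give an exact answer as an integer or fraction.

$7

Distribution of the sum of the two dice: 2 w.p. 1/36, 3 w.p. 1/18, 4 w.p. 1/12, 5 w.p. 1/9, 6 w.p. 5/36, 7 w.p. 1/6, …
E[payout] = (1/36)·2 + (1/18)·3 + (1/12)·4 + (1/9)·5 + (5/36)·6 + (1/6)·7 + (5/36)·8 + (1/9)·9 + (1/12)·10 + (1/18)·11 + (1/36)·12 = 7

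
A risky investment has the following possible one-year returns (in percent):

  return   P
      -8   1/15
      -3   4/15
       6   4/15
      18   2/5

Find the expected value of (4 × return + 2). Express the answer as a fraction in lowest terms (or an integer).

E[4x+2] = (1/15)·(-30) + (4/15)·(-10) + (4/15)·26 + (2/5)·74
     = 478/15

478/15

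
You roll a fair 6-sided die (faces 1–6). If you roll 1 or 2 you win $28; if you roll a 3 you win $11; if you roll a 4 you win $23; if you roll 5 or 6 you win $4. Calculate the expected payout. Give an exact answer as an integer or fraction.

E[payout] = (1/3)·4 + (1/6)·11 + (1/6)·23 + (1/3)·28 = 49/3

49/3 dollars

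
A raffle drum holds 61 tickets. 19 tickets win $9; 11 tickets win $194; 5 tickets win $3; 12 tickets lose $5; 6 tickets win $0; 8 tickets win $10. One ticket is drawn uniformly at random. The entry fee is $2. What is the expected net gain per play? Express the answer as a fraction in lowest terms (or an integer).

E[payout] = (19/61)·9 + (11/61)·194 + (5/61)·3 + (12/61)·(-5) + (6/61)·0 + (8/61)·10 = 2340/61
Expected profit = 2340/61 − 2 = 2218/61

2218/61 dollars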